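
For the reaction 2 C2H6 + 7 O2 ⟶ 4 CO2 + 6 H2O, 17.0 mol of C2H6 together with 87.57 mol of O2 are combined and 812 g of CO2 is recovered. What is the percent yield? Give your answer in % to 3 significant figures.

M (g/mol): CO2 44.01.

54.3 %

n(C2H6) = 17.00 mol
n(O2) = 87.57 mol
n/ν for C2H6 = 17.00/2 = 8.500
n/ν for O2 = 87.57/7 = 12.51
Smallest n/ν is C2H6 → limiting reagent.
theoretical n(CO2) = (4/2) × 17.00 = 34.00 mol → 1496 g
% yield = 812 / 1496 × 100 = 54.28 %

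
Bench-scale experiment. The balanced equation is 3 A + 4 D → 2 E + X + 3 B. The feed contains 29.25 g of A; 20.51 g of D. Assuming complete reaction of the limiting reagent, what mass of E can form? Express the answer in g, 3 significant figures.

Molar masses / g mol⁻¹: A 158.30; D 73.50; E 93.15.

11.5 g

n(A) = 29.25 / 158.30 = 0.1848 mol
n(D) = 20.51 / 73.50 = 0.2790 mol
n/ν for A = 0.1848/3 = 0.06160
n/ν for D = 0.2790/4 = 0.06975
Smallest n/ν is A → limiting reagent.
n(E) = (2/3) × 0.1848 = 0.1232 mol
mass = 0.1232 × 93.15 = 11.48 g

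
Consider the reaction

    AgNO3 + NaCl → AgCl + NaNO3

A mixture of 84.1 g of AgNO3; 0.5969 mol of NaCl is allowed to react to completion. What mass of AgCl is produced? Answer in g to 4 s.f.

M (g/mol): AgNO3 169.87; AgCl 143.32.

70.96 g

n(AgNO3) = 84.10 / 169.87 = 0.4951 mol
n(NaCl) = 0.5969 mol
n/ν for AgNO3 = 0.4951/1 = 0.4951
n/ν for NaCl = 0.5969/1 = 0.5969
Smallest n/ν is AgNO3 → limiting reagent.
n(AgCl) = (1/1) × 0.4951 = 0.4951 mol
mass = 0.4951 × 143.32 = 70.96 g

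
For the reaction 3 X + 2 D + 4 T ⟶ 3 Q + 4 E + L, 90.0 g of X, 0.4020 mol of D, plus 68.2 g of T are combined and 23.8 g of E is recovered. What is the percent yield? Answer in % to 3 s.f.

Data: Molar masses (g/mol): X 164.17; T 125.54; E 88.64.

49.4 %

n(X) = 90.00 / 164.17 = 0.5482 mol
n(D) = 0.4020 mol
n(T) = 68.20 / 125.54 = 0.5433 mol
n/ν for X = 0.5482/3 = 0.1827
n/ν for D = 0.4020/2 = 0.2010
n/ν for T = 0.5433/4 = 0.1358
Smallest n/ν is T → limiting reagent.
theoretical n(E) = (4/4) × 0.5433 = 0.5433 mol → 48.16 g
% yield = 23.8 / 48.16 × 100 = 49.42 %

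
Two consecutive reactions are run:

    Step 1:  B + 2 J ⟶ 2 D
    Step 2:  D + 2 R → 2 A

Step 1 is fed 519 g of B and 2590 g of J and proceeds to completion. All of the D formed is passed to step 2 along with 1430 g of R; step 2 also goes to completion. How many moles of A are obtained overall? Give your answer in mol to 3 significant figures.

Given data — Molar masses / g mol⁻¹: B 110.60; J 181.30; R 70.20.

Step 1:
n(B) = 519.0 / 110.60 = 4.693 mol
n(J) = 2590 / 181.30 = 14.29 mol
n/ν for B = 4.693/1 = 4.693
n/ν for J = 14.29/2 = 7.145
Smallest n/ν is B → limiting reagent.
n(D) produced = (2/1) × 4.693 = 9.386 mol
Step 2:
n(D) available = 9.386 mol
n(R) = 1430 / 70.20 = 20.37 mol
n/ν for D = 9.386/1 = 9.386
n/ν for R = 20.37/2 = 10.19
Smallest n/ν is D → limiting reagent.
n(A) = (2/1) × 9.386 = 18.77 mol

18.8 mol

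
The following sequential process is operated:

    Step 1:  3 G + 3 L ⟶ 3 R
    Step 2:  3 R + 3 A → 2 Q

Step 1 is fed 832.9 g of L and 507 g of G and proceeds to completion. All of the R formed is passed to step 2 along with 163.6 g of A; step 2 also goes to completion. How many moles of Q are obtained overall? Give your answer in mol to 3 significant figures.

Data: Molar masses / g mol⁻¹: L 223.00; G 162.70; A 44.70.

2.08 mol

Step 1:
n(L) = 832.9 / 223.00 = 3.735 mol
n(G) = 507.0 / 162.70 = 3.116 mol
n/ν for L = 3.735/3 = 1.245
n/ν for G = 3.116/3 = 1.039
Smallest n/ν is G → limiting reagent.
n(R) produced = (3/3) × 3.116 = 3.116 mol
Step 2:
n(R) available = 3.116 mol
n(A) = 163.6 / 44.70 = 3.660 mol
n/ν for R = 3.116/3 = 1.039
n/ν for A = 3.660/3 = 1.220
Smallest n/ν is R → limiting reagent.
n(Q) = (2/3) × 3.116 = 2.077 mol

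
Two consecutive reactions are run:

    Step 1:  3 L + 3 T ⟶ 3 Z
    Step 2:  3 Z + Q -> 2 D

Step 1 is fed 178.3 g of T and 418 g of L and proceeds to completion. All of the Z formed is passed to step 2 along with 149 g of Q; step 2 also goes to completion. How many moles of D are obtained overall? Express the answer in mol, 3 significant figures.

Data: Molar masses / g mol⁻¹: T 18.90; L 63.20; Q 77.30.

Step 1:
n(T) = 178.3 / 18.90 = 9.434 mol
n(L) = 418.0 / 63.20 = 6.614 mol
n/ν for T = 9.434/3 = 3.145
n/ν for L = 6.614/3 = 2.205
Smallest n/ν is L → limiting reagent.
n(Z) produced = (3/3) × 6.614 = 6.614 mol
Step 2:
n(Z) available = 6.614 mol
n(Q) = 149.0 / 77.30 = 1.928 mol
n/ν for Z = 6.614/3 = 2.205
n/ν for Q = 1.928/1 = 1.928
Smallest n/ν is Q → limiting reagent.
n(D) = (2/1) × 1.928 = 3.856 mol

3.86 mol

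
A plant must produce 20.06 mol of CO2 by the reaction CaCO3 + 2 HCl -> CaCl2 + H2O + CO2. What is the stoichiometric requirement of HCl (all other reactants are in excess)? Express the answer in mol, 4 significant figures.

40.12 mol

n(CO2) = 20.06 mol
n(HCl) = (2/1) × 20.06 = 40.12 mol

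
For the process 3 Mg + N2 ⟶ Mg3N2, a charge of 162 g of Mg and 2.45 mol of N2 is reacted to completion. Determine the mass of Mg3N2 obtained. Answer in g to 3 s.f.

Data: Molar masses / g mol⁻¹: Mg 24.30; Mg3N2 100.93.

n(Mg) = 162.0 / 24.30 = 6.667 mol
n(N2) = 2.450 mol
n/ν for Mg = 6.667/3 = 2.222
n/ν for N2 = 2.450/1 = 2.450
Smallest n/ν is Mg → limiting reagent.
n(Mg3N2) = (1/3) × 6.667 = 2.222 mol
mass = 2.222 × 100.93 = 224.3 g

224 g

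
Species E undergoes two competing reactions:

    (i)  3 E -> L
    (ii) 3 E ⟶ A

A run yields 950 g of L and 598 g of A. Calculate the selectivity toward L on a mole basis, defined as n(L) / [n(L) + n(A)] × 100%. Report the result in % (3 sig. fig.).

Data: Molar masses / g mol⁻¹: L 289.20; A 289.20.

61.4 %

n(L) = 950 / 289.20 = 3.285 mol
n(A) = 598 / 289.20 = 2.068 mol
selectivity = 3.285/(3.285+2.068) × 100 = 61.37 %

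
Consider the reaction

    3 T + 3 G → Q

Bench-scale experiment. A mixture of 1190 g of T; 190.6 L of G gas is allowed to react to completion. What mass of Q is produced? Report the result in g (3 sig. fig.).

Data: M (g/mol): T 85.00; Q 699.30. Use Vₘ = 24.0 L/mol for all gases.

n(T) = 1190 / 85.00 = 14.00 mol
n(G) = 190.6 / 24.0 = 7.942 mol
n/ν → T: 4.667, G: 2.647; G is limiting.
n(Q) = (1/3) × 7.942 = 2.647 mol
mass = 2.647 × 699.30 = 1851 g

1850 g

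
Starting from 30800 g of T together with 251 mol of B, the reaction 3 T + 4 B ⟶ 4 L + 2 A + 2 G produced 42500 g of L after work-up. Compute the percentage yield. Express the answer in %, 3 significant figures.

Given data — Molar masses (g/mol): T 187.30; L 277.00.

n(T) = 30800 / 187.30 = 164.4 mol
n(B) = 251.0 mol
n/ν for T = 164.4/3 = 54.80
n/ν for B = 251.0/4 = 62.75
Smallest n/ν is T → limiting reagent.
theoretical n(L) = (4/3) × 164.4 = 219.2 mol → 60720 g
% yield = 42500 / 60720 × 100 = 69.99 %

70.0 %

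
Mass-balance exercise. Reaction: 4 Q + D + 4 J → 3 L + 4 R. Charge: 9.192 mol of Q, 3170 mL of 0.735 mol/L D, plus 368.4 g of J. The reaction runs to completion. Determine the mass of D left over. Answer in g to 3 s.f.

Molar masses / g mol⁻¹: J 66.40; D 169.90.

n(Q) = 9.192 mol
n(D) = 0.735 × 3170/1000 = 2.330 mol
n(J) = 368.4 / 66.40 = 5.548 mol
n/ν → Q: 2.298, D: 2.330, J: 1.387; J is limiting.
D consumed = (1/4) × 5.548 = 1.387 mol
D remaining = 2.330 − 1.387 = 0.9430 mol
mass = 0.9430 × 169.90 = 160.2 g

160 g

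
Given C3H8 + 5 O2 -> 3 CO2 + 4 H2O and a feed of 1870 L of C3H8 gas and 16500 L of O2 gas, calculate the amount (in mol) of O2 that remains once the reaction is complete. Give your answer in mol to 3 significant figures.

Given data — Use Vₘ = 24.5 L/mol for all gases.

292 mol

n(C3H8) = 1870 / 24.5 = 76.33 mol
n(O2) = 16500 / 24.5 = 673.5 mol
n/ν → C3H8: 76.33, O2: 134.7; C3H8 is limiting.
O2 consumed = (5/1) × 76.33 = 381.7 mol
O2 remaining = 673.5 − 381.7 = 291.8 mol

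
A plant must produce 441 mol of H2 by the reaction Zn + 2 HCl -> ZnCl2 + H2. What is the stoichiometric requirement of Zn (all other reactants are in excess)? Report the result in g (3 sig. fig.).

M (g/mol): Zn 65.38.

28800 g

n(H2) = 441.0 mol
n(Zn) = (1/1) × 441.0 = 441.0 mol
mass = 441.0 × 65.38 = 28830 g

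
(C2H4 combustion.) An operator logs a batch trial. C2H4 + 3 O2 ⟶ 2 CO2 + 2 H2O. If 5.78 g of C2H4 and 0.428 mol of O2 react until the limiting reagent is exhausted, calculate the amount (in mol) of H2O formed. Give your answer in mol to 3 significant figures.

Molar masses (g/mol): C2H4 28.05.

n(C2H4) = 5.780 / 28.05 = 0.2061 mol
n(O2) = 0.4280 mol
n/ν for C2H4 = 0.2061/1 = 0.2061
n/ν for O2 = 0.4280/3 = 0.1427
Smallest n/ν is O2 → limiting reagent.
n(H2O) = (2/3) × 0.4280 = 0.2853 mol

0.285 mol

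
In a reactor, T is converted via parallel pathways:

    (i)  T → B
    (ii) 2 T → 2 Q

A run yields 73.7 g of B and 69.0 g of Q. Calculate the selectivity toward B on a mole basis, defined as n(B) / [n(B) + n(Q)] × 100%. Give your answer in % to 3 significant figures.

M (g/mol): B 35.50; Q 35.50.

n(B) = 73.7 / 35.50 = 2.076 mol
n(Q) = 69.0 / 35.50 = 1.944 mol
selectivity = 2.076/(2.076+1.944) × 100 = 51.64 %

51.6 %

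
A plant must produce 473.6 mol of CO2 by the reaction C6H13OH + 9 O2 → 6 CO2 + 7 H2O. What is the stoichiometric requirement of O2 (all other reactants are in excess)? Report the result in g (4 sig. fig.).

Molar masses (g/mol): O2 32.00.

22730 g

n(CO2) = 473.6 mol
n(O2) = (9/6) × 473.6 = 710.4 mol
mass = 710.4 × 32.00 = 22730 g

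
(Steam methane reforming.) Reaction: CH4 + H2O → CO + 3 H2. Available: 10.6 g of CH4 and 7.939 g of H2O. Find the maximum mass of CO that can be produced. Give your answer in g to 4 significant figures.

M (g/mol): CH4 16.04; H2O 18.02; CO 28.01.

12.34 g

n(CH4) = 10.60 / 16.04 = 0.6608 mol
n(H2O) = 7.939 / 18.02 = 0.4406 mol
n/ν for CH4 = 0.6608/1 = 0.6608
n/ν for H2O = 0.4406/1 = 0.4406
Smallest n/ν is H2O → limiting reagent.
n(CO) = (1/1) × 0.4406 = 0.4406 mol
mass = 0.4406 × 28.01 = 12.34 g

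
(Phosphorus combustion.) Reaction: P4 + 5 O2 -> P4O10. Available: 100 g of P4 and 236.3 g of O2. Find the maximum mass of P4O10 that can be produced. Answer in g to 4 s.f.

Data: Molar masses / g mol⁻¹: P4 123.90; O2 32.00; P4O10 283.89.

229.1 g

n(P4) = 100.0 / 123.90 = 0.8071 mol
n(O2) = 236.3 / 32.00 = 7.384 mol
n/ν for P4 = 0.8071/1 = 0.8071
n/ν for O2 = 7.384/5 = 1.477
Smallest n/ν is P4 → limiting reagent.
n(P4O10) = (1/1) × 0.8071 = 0.8071 mol
mass = 0.8071 × 283.89 = 229.1 g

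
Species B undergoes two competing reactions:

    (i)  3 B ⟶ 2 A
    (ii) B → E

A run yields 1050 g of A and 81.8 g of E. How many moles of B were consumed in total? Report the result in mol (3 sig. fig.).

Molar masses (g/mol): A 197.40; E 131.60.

n(A) = 1050 / 197.40 = 5.319 mol
n(E) = 81.8 / 131.60 = 0.6216 mol
n(B) via (i) = (3/2)×5.319 = 7.979 mol
n(B) via (ii) = (1/1)×0.6216 = 0.6216 mol
total n(B) = 7.979 + 0.6216 = 8.601 mol

8.60 mol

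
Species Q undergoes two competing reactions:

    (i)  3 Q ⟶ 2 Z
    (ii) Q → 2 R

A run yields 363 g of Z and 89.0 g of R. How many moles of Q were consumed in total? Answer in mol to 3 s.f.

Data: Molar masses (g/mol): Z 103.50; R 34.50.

n(Z) = 363 / 103.50 = 3.507 mol
n(R) = 89.0 / 34.50 = 2.580 mol
n(Q) via (i) = (3/2)×3.507 = 5.261 mol
n(Q) via (ii) = (1/2)×2.580 = 1.290 mol
total n(Q) = 5.261 + 1.290 = 6.551 mol

6.55 mol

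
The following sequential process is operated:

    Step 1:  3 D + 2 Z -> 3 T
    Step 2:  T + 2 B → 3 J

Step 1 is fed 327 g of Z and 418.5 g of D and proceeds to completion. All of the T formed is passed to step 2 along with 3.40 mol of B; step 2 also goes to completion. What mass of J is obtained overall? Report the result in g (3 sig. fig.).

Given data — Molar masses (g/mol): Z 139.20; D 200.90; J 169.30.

863 g

Step 1:
n(Z) = 327.0 / 139.20 = 2.349 mol
n(D) = 418.5 / 200.90 = 2.083 mol
n/ν for Z = 2.349/2 = 1.175
n/ν for D = 2.083/3 = 0.6943
Smallest n/ν is D → limiting reagent.
n(T) produced = (3/3) × 2.083 = 2.083 mol
Step 2:
n(T) available = 2.083 mol
n(B) = 3.400 mol
n/ν for T = 2.083/1 = 2.083
n/ν for B = 3.400/2 = 1.700
Smallest n/ν is B → limiting reagent.
n(J) = (3/2) × 3.400 = 5.100 mol
mass = 5.100 × 169.30 = 863.4 g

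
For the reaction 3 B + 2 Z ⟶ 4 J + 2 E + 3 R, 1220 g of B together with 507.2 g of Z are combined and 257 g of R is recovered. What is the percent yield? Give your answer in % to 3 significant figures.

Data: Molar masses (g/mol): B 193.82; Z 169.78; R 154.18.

37.2 %

n(B) = 1220 / 193.82 = 6.295 mol
n(Z) = 507.2 / 169.78 = 2.987 mol
n/ν for B = 6.295/3 = 2.098
n/ν for Z = 2.987/2 = 1.494
Smallest n/ν is Z → limiting reagent.
theoretical n(R) = (3/2) × 2.987 = 4.481 mol → 690.9 g
% yield = 257 / 690.9 × 100 = 37.20 %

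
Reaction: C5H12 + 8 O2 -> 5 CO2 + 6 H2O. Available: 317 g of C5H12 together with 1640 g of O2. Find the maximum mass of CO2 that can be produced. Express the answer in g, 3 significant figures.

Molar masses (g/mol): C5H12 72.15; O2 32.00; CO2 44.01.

n(C5H12) = 317.0 / 72.15 = 4.394 mol
n(O2) = 1640 / 32.00 = 51.25 mol
n/ν → C5H12: 4.394, O2: 6.406; C5H12 is limiting.
n(CO2) = (5/1) × 4.394 = 21.97 mol
mass = 21.97 × 44.01 = 966.9 g

967 g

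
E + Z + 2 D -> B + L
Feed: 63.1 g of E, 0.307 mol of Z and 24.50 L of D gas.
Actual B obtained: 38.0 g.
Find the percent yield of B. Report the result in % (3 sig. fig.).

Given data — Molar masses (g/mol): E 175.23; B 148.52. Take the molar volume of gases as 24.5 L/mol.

83.3 %

n(E) = 63.10 / 175.23 = 0.3601 mol
n(Z) = 0.3070 mol
n(D) = 24.50 / 24.5 = 1.000 mol
n/ν for E = 0.3601/1 = 0.3601
n/ν for Z = 0.3070/1 = 0.3070
n/ν for D = 1.000/2 = 0.5000
Smallest n/ν is Z → limiting reagent.
theoretical n(B) = (1/1) × 0.3070 = 0.3070 mol → 45.60 g
% yield = 38.0 / 45.60 × 100 = 83.33 %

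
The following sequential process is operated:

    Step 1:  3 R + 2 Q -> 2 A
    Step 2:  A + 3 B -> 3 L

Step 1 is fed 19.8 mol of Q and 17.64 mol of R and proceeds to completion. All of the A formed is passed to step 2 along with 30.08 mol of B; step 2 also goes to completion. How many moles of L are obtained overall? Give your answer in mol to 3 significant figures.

Step 1:
n(Q) = 19.80 mol
n(R) = 17.64 mol
n/ν for Q = 19.80/2 = 9.900
n/ν for R = 17.64/3 = 5.880
Smallest n/ν is R → limiting reagent.
n(A) produced = (2/3) × 17.64 = 11.76 mol
Step 2:
n(A) available = 11.76 mol
n(B) = 30.08 mol
n/ν for A = 11.76/1 = 11.76
n/ν for B = 30.08/3 = 10.03
Smallest n/ν is B → limiting reagent.
n(L) = (3/3) × 30.08 = 30.08 mol

30.1 mol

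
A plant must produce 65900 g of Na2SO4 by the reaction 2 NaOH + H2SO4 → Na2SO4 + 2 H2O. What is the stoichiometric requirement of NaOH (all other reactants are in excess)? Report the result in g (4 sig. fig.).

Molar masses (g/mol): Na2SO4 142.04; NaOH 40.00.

37120 g

n(Na2SO4) = 65900 / 142.04 = 464.0 mol
n(NaOH) = (2/1) × 464.0 = 928.0 mol
mass = 928.0 × 40.00 = 37120 g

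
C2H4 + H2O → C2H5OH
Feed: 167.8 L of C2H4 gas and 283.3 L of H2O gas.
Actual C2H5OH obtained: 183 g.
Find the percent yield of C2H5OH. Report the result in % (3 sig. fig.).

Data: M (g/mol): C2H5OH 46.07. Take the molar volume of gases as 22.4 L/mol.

n(C2H4) = 167.8 / 22.4 = 7.491 mol
n(H2O) = 283.3 / 22.4 = 12.65 mol
n/ν for C2H4 = 7.491/1 = 7.491
n/ν for H2O = 12.65/1 = 12.65
Smallest n/ν is C2H4 → limiting reagent.
theoretical n(C2H5OH) = (1/1) × 7.491 = 7.491 mol → 345.1 g
% yield = 183 / 345.1 × 100 = 53.03 %

53.0 %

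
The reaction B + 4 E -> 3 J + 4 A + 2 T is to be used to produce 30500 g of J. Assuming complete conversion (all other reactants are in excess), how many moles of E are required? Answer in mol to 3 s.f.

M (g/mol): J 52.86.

769 mol

n(J) = 30500 / 52.86 = 577.0 mol
n(E) = (4/3) × 577.0 = 769.3 mol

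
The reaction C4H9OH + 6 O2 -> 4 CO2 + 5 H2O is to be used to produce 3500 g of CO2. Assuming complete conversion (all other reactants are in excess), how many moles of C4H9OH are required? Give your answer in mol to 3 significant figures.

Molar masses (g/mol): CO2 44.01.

n(CO2) = 3500 / 44.01 = 79.53 mol
n(C4H9OH) = (1/4) × 79.53 = 19.88 mol

19.9 mol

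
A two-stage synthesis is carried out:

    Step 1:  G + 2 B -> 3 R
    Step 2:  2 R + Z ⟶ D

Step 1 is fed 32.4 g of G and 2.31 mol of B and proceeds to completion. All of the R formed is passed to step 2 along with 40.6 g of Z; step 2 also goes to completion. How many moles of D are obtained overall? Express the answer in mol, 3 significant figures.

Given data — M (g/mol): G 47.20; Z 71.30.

Step 1:
n(G) = 32.40 / 47.20 = 0.6864 mol
n(B) = 2.310 mol
n/ν for G = 0.6864/1 = 0.6864
n/ν for B = 2.310/2 = 1.155
Smallest n/ν is G → limiting reagent.
n(R) produced = (3/1) × 0.6864 = 2.059 mol
Step 2:
n(R) available = 2.059 mol
n(Z) = 40.60 / 71.30 = 0.5694 mol
n/ν for R = 2.059/2 = 1.030
n/ν for Z = 0.5694/1 = 0.5694
Smallest n/ν is Z → limiting reagent.
n(D) = (1/1) × 0.5694 = 0.5694 mol

0.569 mol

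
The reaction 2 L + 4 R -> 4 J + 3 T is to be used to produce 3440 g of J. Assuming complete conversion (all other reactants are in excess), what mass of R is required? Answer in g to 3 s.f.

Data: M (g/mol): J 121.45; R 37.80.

1070 g

n(J) = 3440 / 121.45 = 28.32 mol
n(R) = (4/4) × 28.32 = 28.32 mol
mass = 28.32 × 37.80 = 1070 g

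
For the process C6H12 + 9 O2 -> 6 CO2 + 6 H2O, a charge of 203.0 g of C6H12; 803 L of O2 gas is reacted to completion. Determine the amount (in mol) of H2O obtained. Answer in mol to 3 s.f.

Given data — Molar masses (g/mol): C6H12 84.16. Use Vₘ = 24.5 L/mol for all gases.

14.5 mol

n(C6H12) = 203.0 / 84.16 = 2.412 mol
n(O2) = 803.0 / 24.5 = 32.78 mol
n/ν → C6H12: 2.412, O2: 3.642; C6H12 is limiting.
n(H2O) = (6/1) × 2.412 = 14.47 mol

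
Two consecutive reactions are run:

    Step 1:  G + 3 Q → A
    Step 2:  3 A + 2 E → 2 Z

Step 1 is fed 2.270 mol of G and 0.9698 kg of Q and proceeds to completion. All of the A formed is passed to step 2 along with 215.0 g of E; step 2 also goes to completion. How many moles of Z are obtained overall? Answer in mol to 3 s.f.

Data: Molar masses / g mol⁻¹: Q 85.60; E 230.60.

0.932 mol

Step 1:
n(G) = 2.270 mol
n(Q) = 0.9698×1000 / 85.60 = 11.33 mol
n/ν for G = 2.270/1 = 2.270
n/ν for Q = 11.33/3 = 3.777
Smallest n/ν is G → limiting reagent.
n(A) produced = (1/1) × 2.270 = 2.270 mol
Step 2:
n(A) available = 2.270 mol
n(E) = 215.0 / 230.60 = 0.9324 mol
n/ν for A = 2.270/3 = 0.7567
n/ν for E = 0.9324/2 = 0.4662
Smallest n/ν is E → limiting reagent.
n(Z) = (2/2) × 0.9324 = 0.9324 mol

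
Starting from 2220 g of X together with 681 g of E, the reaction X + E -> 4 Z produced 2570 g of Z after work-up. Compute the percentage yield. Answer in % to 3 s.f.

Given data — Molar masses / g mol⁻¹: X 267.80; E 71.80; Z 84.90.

n(X) = 2220 / 267.80 = 8.290 mol
n(E) = 681.0 / 71.80 = 9.485 mol
n/ν → X: 8.290, E: 9.485; X is limiting.
theoretical n(Z) = (4/1) × 8.290 = 33.16 mol → 2815 g
% yield = 2570 / 2815 × 100 = 91.30 %

91.3 %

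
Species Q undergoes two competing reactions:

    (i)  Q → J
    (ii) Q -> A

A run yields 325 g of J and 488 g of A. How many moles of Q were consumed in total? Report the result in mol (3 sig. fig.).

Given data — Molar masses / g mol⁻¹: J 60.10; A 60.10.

n(J) = 325 / 60.10 = 5.408 mol
n(A) = 488 / 60.10 = 8.120 mol
n(Q) via (i) = (1/1)×5.408 = 5.408 mol
n(Q) via (ii) = (1/1)×8.120 = 8.120 mol
total n(Q) = 5.408 + 8.120 = 13.53 mol

13.5 mol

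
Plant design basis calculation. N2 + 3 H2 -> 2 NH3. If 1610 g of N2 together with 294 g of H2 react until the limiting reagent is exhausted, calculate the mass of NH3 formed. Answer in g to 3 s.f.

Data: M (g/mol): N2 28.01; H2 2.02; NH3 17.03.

n(N2) = 1610 / 28.01 = 57.48 mol
n(H2) = 294.0 / 2.02 = 145.5 mol
n/ν for N2 = 57.48/1 = 57.48
n/ν for H2 = 145.5/3 = 48.50
Smallest n/ν is H2 → limiting reagent.
n(NH3) = (2/3) × 145.5 = 97.00 mol
mass = 97.00 × 17.03 = 1652 g

1650 g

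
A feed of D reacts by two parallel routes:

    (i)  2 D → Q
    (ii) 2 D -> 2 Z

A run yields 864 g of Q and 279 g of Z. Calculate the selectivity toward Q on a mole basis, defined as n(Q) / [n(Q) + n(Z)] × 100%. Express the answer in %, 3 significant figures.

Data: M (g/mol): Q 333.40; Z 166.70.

n(Q) = 864 / 333.40 = 2.591 mol
n(Z) = 279 / 166.70 = 1.674 mol
selectivity = 2.591/(2.591+1.674) × 100 = 60.75 %

60.8 %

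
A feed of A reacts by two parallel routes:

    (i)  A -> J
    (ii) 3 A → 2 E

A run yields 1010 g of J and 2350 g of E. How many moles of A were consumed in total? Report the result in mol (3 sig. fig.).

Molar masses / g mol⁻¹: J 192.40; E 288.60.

17.5 mol

n(J) = 1010 / 192.40 = 5.249 mol
n(E) = 2350 / 288.60 = 8.143 mol
n(A) via (i) = (1/1)×5.249 = 5.249 mol
n(A) via (ii) = (3/2)×8.143 = 12.21 mol
total n(A) = 5.249 + 12.21 = 17.46 mol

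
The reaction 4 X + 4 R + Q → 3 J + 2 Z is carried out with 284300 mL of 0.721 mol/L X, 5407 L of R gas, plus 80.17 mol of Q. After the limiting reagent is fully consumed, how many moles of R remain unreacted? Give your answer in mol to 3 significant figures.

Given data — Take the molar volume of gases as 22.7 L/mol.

n(X) = 0.721 × 284300/1000 = 205.0 mol
n(R) = 5407 / 22.7 = 238.2 mol
n(Q) = 80.17 mol
n/ν → X: 51.25, R: 59.55, Q: 80.17; X is limiting.
R consumed = (4/4) × 205.0 = 205.0 mol
R remaining = 238.2 − 205.0 = 33.20 mol

33.2 mol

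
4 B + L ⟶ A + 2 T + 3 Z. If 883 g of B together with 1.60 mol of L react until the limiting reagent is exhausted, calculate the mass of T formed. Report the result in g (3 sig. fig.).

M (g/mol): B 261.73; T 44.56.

75.2 g

n(B) = 883.0 / 261.73 = 3.374 mol
n(L) = 1.600 mol
n/ν for B = 3.374/4 = 0.8435
n/ν for L = 1.600/1 = 1.600
Smallest n/ν is B → limiting reagent.
n(T) = (2/4) × 3.374 = 1.687 mol
mass = 1.687 × 44.56 = 75.17 g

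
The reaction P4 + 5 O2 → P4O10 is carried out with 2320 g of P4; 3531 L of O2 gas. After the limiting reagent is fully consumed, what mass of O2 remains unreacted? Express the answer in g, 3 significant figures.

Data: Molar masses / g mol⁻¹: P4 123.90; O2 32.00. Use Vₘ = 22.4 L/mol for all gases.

2050 g

n(P4) = 2320 / 123.90 = 18.72 mol
n(O2) = 3531 / 22.4 = 157.6 mol
n/ν for P4 = 18.72/1 = 18.72
n/ν for O2 = 157.6/5 = 31.52
Smallest n/ν is P4 → limiting reagent.
O2 consumed = (5/1) × 18.72 = 93.60 mol
O2 remaining = 157.6 − 93.60 = 64.00 mol
mass = 64.00 × 32.00 = 2048 g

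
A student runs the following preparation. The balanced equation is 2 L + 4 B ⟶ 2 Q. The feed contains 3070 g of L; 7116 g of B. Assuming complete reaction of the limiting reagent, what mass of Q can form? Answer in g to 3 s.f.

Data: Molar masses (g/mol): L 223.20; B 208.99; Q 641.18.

n(L) = 3070 / 223.20 = 13.75 mol
n(B) = 7116 / 208.99 = 34.05 mol
n/ν for L = 13.75/2 = 6.875
n/ν for B = 34.05/4 = 8.513
Smallest n/ν is L → limiting reagent.
n(Q) = (2/2) × 13.75 = 13.75 mol
mass = 13.75 × 641.18 = 8816 g

8820 g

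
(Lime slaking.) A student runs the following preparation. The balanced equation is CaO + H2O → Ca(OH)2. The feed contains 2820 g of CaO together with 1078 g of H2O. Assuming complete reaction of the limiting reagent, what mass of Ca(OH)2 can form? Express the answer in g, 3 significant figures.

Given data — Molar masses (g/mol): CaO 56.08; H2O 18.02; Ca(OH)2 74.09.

3730 g

n(CaO) = 2820 / 56.08 = 50.29 mol
n(H2O) = 1078 / 18.02 = 59.82 mol
n/ν for CaO = 50.29/1 = 50.29
n/ν for H2O = 59.82/1 = 59.82
Smallest n/ν is CaO → limiting reagent.
n(Ca(OH)2) = (1/1) × 50.29 = 50.29 mol
mass = 50.29 × 74.09 = 3726 g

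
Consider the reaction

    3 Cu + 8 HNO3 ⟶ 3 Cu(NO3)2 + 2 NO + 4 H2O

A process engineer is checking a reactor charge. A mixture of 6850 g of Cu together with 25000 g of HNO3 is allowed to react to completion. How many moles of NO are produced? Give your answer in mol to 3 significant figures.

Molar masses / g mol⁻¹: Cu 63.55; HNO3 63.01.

n(Cu) = 6850 / 63.55 = 107.8 mol
n(HNO3) = 25000 / 63.01 = 396.8 mol
n/ν for Cu = 107.8/3 = 35.93
n/ν for HNO3 = 396.8/8 = 49.60
Smallest n/ν is Cu → limiting reagent.
n(NO) = (2/3) × 107.8 = 71.87 mol

71.9 mol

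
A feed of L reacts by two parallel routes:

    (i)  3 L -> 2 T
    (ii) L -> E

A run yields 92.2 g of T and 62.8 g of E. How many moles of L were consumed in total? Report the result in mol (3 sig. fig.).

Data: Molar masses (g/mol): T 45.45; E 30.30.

5.12 mol

n(T) = 92.2 / 45.45 = 2.029 mol
n(E) = 62.8 / 30.30 = 2.073 mol
n(L) via (i) = (3/2)×2.029 = 3.044 mol
n(L) via (ii) = (1/1)×2.073 = 2.073 mol
total n(L) = 3.044 + 2.073 = 5.117 mol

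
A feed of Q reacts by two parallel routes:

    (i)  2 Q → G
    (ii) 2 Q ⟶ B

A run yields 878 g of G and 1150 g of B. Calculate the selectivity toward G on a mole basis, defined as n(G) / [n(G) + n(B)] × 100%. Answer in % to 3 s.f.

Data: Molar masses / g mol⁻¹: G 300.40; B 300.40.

43.3 %

n(G) = 878 / 300.40 = 2.923 mol
n(B) = 1150 / 300.40 = 3.828 mol
selectivity = 2.923/(2.923+3.828) × 100 = 43.30 %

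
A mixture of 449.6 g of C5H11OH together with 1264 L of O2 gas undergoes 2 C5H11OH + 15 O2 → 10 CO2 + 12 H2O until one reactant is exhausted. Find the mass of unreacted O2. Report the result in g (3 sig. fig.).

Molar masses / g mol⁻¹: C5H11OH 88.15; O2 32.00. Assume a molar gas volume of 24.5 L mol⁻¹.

n(C5H11OH) = 449.6 / 88.15 = 5.100 mol
n(O2) = 1264 / 24.5 = 51.59 mol
n/ν → C5H11OH: 2.550, O2: 3.439; C5H11OH is limiting.
O2 consumed = (15/2) × 5.100 = 38.25 mol
O2 remaining = 51.59 − 38.25 = 13.34 mol
mass = 13.34 × 32.00 = 426.9 g

427 g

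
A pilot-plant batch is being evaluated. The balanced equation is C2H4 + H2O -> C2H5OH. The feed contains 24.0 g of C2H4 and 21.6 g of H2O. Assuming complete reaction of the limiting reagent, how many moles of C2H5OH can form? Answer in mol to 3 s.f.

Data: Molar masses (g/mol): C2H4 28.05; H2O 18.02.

n(C2H4) = 24.00 / 28.05 = 0.8556 mol
n(H2O) = 21.60 / 18.02 = 1.199 mol
n/ν for C2H4 = 0.8556/1 = 0.8556
n/ν for H2O = 1.199/1 = 1.199
Smallest n/ν is C2H4 → limiting reagent.
n(C2H5OH) = (1/1) × 0.8556 = 0.8556 mol

0.856 mol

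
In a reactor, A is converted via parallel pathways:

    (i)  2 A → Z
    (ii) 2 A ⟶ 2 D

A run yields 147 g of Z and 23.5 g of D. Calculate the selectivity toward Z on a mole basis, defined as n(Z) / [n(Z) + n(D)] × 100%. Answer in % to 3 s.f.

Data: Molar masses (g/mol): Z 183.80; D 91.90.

n(Z) = 147 / 183.80 = 0.7998 mol
n(D) = 23.5 / 91.90 = 0.2557 mol
selectivity = 0.7998/(0.7998+0.2557) × 100 = 75.77 %

75.8 %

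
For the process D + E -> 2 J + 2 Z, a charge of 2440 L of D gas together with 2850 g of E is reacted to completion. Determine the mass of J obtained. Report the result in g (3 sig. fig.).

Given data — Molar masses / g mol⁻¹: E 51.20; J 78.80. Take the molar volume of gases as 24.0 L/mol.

8770 g

n(D) = 2440 / 24.0 = 101.7 mol
n(E) = 2850 / 51.20 = 55.66 mol
n/ν → D: 101.7, E: 55.66; E is limiting.
n(J) = (2/1) × 55.66 = 111.3 mol
mass = 111.3 × 78.80 = 8770 g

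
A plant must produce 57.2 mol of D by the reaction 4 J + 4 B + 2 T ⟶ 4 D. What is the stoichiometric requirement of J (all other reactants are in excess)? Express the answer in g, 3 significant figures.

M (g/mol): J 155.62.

n(D) = 57.20 mol
n(J) = (4/4) × 57.20 = 57.20 mol
mass = 57.20 × 155.62 = 8901 g

8900 g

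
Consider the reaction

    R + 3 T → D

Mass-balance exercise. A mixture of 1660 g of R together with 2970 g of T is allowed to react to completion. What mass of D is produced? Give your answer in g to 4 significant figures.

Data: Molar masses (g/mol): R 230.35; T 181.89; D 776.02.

n(R) = 1660 / 230.35 = 7.206 mol
n(T) = 2970 / 181.89 = 16.33 mol
n/ν for R = 7.206/1 = 7.206
n/ν for T = 16.33/3 = 5.443
Smallest n/ν is T → limiting reagent.
n(D) = (1/3) × 16.33 = 5.443 mol
mass = 5.443 × 776.02 = 4224 g

4224 g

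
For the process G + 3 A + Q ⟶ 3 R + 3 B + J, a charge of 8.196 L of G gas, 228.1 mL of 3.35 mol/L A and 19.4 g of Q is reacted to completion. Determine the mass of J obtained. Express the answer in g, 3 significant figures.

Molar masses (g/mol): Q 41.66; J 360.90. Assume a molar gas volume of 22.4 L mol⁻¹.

n(G) = 8.196 / 22.4 = 0.3659 mol
n(A) = 3.35 × 228.1/1000 = 0.7641 mol
n(Q) = 19.40 / 41.66 = 0.4657 mol
n/ν → G: 0.3659, A: 0.2547, Q: 0.4657; A is limiting.
n(J) = (1/3) × 0.7641 = 0.2547 mol
mass = 0.2547 × 360.90 = 91.92 g

91.9 g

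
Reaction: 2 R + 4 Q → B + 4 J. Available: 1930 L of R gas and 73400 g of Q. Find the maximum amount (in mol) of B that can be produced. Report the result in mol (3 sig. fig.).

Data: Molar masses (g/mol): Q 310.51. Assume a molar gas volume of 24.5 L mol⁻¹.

n(R) = 1930 / 24.5 = 78.78 mol
n(Q) = 73400 / 310.51 = 236.4 mol
n/ν → R: 39.39, Q: 59.10; R is limiting.
n(B) = (1/2) × 78.78 = 39.39 mol

39.4 mol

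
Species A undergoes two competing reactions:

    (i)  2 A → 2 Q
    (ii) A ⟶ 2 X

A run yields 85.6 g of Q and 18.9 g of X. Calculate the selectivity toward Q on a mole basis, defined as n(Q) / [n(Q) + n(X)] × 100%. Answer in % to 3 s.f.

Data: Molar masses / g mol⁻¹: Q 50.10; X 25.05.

n(Q) = 85.6 / 50.10 = 1.709 mol
n(X) = 18.9 / 25.05 = 0.7545 mol
selectivity = 1.709/(1.709+0.7545) × 100 = 69.37 %

69.4 %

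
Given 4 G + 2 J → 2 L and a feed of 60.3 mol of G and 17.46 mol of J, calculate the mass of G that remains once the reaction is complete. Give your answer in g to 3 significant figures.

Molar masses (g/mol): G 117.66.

n(G) = 60.30 mol
n(J) = 17.46 mol
n/ν → G: 15.08, J: 8.730; J is limiting.
G consumed = (4/2) × 17.46 = 34.92 mol
G remaining = 60.30 − 34.92 = 25.38 mol
mass = 25.38 × 117.66 = 2986 g

2990 g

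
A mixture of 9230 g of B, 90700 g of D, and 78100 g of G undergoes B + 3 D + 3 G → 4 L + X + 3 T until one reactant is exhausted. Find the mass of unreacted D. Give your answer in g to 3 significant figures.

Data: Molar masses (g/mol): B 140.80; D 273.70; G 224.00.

n(B) = 9230 / 140.80 = 65.55 mol
n(D) = 90700 / 273.70 = 331.4 mol
n(G) = 78100 / 224.00 = 348.7 mol
n/ν for B = 65.55/1 = 65.55
n/ν for D = 331.4/3 = 110.5
n/ν for G = 348.7/3 = 116.2
Smallest n/ν is B → limiting reagent.
D consumed = (3/1) × 65.55 = 196.7 mol
D remaining = 331.4 − 196.7 = 134.7 mol
mass = 134.7 × 273.70 = 36870 g

36900 g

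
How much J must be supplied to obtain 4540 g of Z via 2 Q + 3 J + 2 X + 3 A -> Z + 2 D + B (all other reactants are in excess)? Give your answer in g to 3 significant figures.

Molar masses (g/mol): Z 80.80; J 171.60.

28900 g

n(Z) = 4540 / 80.80 = 56.19 mol
n(J) = (3/1) × 56.19 = 168.6 mol
mass = 168.6 × 171.60 = 28930 g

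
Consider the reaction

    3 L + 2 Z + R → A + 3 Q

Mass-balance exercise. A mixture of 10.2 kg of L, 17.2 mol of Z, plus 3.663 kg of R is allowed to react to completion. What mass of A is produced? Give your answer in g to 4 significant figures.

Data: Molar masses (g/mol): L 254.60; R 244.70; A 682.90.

5873 g

n(L) = 10.20×1000 / 254.60 = 40.06 mol
n(Z) = 17.20 mol
n(R) = 3.663×1000 / 244.70 = 14.97 mol
n/ν for L = 40.06/3 = 13.35
n/ν for Z = 17.20/2 = 8.600
n/ν for R = 14.97/1 = 14.97
Smallest n/ν is Z → limiting reagent.
n(A) = (1/2) × 17.20 = 8.600 mol
mass = 8.600 × 682.90 = 5873 g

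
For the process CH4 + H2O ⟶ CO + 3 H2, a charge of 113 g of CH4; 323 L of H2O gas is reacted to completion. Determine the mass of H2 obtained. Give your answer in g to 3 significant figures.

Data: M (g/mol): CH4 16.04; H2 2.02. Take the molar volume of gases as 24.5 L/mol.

n(CH4) = 113.0 / 16.04 = 7.045 mol
n(H2O) = 323.0 / 24.5 = 13.18 mol
n/ν for CH4 = 7.045/1 = 7.045
n/ν for H2O = 13.18/1 = 13.18
Smallest n/ν is CH4 → limiting reagent.
n(H2) = (3/1) × 7.045 = 21.14 mol
mass = 21.14 × 2.02 = 42.70 g

42.7 g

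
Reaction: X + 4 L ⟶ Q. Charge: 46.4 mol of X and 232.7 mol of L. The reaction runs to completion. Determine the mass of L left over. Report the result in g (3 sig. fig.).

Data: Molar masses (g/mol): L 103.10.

4860 g

n(X) = 46.40 mol
n(L) = 232.7 mol
n/ν → X: 46.40, L: 58.18; X is limiting.
L consumed = (4/1) × 46.40 = 185.6 mol
L remaining = 232.7 − 185.6 = 47.10 mol
mass = 47.10 × 103.10 = 4856 g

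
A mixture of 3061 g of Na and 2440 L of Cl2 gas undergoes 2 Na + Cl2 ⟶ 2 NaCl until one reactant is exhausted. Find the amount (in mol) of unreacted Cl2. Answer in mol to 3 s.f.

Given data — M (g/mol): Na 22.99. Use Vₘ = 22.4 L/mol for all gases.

42.4 mol

n(Na) = 3061 / 22.99 = 133.1 mol
n(Cl2) = 2440 / 22.4 = 108.9 mol
n/ν → Na: 66.55, Cl2: 108.9; Na is limiting.
Cl2 consumed = (1/2) × 133.1 = 66.55 mol
Cl2 remaining = 108.9 − 66.55 = 42.35 mol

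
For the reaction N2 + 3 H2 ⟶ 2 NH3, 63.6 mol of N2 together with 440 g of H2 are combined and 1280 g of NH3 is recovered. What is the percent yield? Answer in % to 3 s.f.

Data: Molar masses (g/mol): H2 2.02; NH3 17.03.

n(N2) = 63.60 mol
n(H2) = 440.0 / 2.02 = 217.8 mol
n/ν for N2 = 63.60/1 = 63.60
n/ν for H2 = 217.8/3 = 72.60
Smallest n/ν is N2 → limiting reagent.
theoretical n(NH3) = (2/1) × 63.60 = 127.2 mol → 2166 g
% yield = 1280 / 2166 × 100 = 59.10 %

59.1 %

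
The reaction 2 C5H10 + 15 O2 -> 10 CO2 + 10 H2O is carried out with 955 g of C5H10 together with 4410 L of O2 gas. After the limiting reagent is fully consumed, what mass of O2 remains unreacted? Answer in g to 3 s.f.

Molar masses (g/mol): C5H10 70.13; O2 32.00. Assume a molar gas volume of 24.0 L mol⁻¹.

n(C5H10) = 955.0 / 70.13 = 13.62 mol
n(O2) = 4410 / 24.0 = 183.8 mol
n/ν for C5H10 = 13.62/2 = 6.810
n/ν for O2 = 183.8/15 = 12.25
Smallest n/ν is C5H10 → limiting reagent.
O2 consumed = (15/2) × 13.62 = 102.2 mol
O2 remaining = 183.8 − 102.2 = 81.60 mol
mass = 81.60 × 32.00 = 2611 g

2610 g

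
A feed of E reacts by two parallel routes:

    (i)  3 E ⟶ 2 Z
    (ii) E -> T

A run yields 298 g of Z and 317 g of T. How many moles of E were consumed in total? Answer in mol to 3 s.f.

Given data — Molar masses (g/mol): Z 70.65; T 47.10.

n(Z) = 298 / 70.65 = 4.218 mol
n(T) = 317 / 47.10 = 6.730 mol
n(E) via (i) = (3/2)×4.218 = 6.327 mol
n(E) via (ii) = (1/1)×6.730 = 6.730 mol
total n(E) = 6.327 + 6.730 = 13.06 mol

13.1 mol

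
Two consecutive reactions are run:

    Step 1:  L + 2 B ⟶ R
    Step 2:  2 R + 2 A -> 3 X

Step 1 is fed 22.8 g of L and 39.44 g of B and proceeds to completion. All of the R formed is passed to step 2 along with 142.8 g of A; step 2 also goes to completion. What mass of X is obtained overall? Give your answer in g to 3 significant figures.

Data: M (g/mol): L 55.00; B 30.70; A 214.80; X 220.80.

Step 1:
n(L) = 22.80 / 55.00 = 0.4145 mol
n(B) = 39.44 / 30.70 = 1.285 mol
n/ν for L = 0.4145/1 = 0.4145
n/ν for B = 1.285/2 = 0.6425
Smallest n/ν is L → limiting reagent.
n(R) produced = (1/1) × 0.4145 = 0.4145 mol
Step 2:
n(R) available = 0.4145 mol
n(A) = 142.8 / 214.80 = 0.6648 mol
n/ν for R = 0.4145/2 = 0.2073
n/ν for A = 0.6648/2 = 0.3324
Smallest n/ν is R → limiting reagent.
n(X) = (3/2) × 0.4145 = 0.6218 mol
mass = 0.6218 × 220.80 = 137.3 g

137 g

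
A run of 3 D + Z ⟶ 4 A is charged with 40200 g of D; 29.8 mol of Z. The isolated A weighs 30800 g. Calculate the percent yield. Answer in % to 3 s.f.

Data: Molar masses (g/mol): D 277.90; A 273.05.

94.6 %

n(D) = 40200 / 277.90 = 144.7 mol
n(Z) = 29.80 mol
n/ν → D: 48.23, Z: 29.80; Z is limiting.
theoretical n(A) = (4/1) × 29.80 = 119.2 mol → 32550 g
% yield = 30800 / 32550 × 100 = 94.62 %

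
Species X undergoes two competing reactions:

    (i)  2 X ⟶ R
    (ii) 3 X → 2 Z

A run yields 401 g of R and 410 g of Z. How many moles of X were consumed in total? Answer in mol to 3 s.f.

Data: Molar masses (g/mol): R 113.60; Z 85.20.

n(R) = 401 / 113.60 = 3.530 mol
n(Z) = 410 / 85.20 = 4.812 mol
n(X) via (i) = (2/1)×3.530 = 7.060 mol
n(X) via (ii) = (3/2)×4.812 = 7.218 mol
total n(X) = 7.060 + 7.218 = 14.28 mol

14.3 mol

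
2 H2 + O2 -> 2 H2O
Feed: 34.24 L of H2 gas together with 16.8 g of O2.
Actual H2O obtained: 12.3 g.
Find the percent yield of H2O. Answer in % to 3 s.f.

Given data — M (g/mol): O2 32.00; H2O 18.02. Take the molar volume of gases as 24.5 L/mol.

65.0 %

n(H2) = 34.24 / 24.5 = 1.398 mol
n(O2) = 16.80 / 32.00 = 0.5250 mol
n/ν for H2 = 1.398/2 = 0.6990
n/ν for O2 = 0.5250/1 = 0.5250
Smallest n/ν is O2 → limiting reagent.
theoretical n(H2O) = (2/1) × 0.5250 = 1.050 mol → 18.92 g
% yield = 12.3 / 18.92 × 100 = 65.01 %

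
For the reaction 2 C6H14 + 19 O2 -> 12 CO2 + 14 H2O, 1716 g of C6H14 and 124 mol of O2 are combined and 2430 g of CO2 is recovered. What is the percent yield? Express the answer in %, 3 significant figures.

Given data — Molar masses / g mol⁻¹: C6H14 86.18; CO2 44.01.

n(C6H14) = 1716 / 86.18 = 19.91 mol
n(O2) = 124.0 mol
n/ν for C6H14 = 19.91/2 = 9.955
n/ν for O2 = 124.0/19 = 6.526
Smallest n/ν is O2 → limiting reagent.
theoretical n(CO2) = (12/19) × 124.0 = 78.32 mol → 3447 g
% yield = 2430 / 3447 × 100 = 70.50 %

70.5 %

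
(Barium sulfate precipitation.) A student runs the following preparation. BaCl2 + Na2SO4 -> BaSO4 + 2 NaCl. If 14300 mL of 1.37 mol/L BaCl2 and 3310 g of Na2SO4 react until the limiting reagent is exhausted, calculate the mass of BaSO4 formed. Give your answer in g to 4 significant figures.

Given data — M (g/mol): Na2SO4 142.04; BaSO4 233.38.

4572 g

n(BaCl2) = 1.37 × 14300/1000 = 19.59 mol
n(Na2SO4) = 3310 / 142.04 = 23.30 mol
n/ν → BaCl2: 19.59, Na2SO4: 23.30; BaCl2 is limiting.
n(BaSO4) = (1/1) × 19.59 = 19.59 mol
mass = 19.59 × 233.38 = 4572 g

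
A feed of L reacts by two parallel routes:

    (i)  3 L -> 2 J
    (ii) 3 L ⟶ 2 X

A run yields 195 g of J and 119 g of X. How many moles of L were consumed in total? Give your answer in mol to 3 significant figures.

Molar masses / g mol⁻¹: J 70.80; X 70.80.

n(J) = 195 / 70.80 = 2.754 mol
n(X) = 119 / 70.80 = 1.681 mol
n(L) via (i) = (3/2)×2.754 = 4.131 mol
n(L) via (ii) = (3/2)×1.681 = 2.522 mol
total n(L) = 4.131 + 2.522 = 6.653 mol

6.65 mol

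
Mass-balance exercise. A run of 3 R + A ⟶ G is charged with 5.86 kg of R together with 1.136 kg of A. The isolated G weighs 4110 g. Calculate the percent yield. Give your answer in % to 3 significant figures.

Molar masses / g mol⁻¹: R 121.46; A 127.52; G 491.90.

93.8 %

n(R) = 5.860×1000 / 121.46 = 48.25 mol
n(A) = 1.136×1000 / 127.52 = 8.908 mol
n/ν → R: 16.08, A: 8.908; A is limiting.
theoretical n(G) = (1/1) × 8.908 = 8.908 mol → 4382 g
% yield = 4110 / 4382 × 100 = 93.79 %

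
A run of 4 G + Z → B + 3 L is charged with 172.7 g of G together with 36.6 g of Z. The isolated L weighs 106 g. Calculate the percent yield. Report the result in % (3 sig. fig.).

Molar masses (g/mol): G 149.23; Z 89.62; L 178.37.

n(G) = 172.7 / 149.23 = 1.157 mol
n(Z) = 36.60 / 89.62 = 0.4084 mol
n/ν for G = 1.157/4 = 0.2893
n/ν for Z = 0.4084/1 = 0.4084
Smallest n/ν is G → limiting reagent.
theoretical n(L) = (3/4) × 1.157 = 0.8678 mol → 154.8 g
% yield = 106 / 154.8 × 100 = 68.48 %

68.5 %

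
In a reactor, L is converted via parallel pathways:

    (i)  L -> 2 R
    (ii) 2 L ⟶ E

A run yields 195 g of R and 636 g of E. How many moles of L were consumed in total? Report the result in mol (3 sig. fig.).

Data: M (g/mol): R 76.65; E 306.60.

n(R) = 195 / 76.65 = 2.544 mol
n(E) = 636 / 306.60 = 2.074 mol
n(L) via (i) = (1/2)×2.544 = 1.272 mol
n(L) via (ii) = (2/1)×2.074 = 4.148 mol
total n(L) = 1.272 + 4.148 = 5.420 mol

5.42 mol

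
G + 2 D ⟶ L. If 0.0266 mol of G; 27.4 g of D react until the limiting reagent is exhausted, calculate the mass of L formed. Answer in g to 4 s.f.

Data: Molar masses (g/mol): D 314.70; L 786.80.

20.93 g

n(G) = 0.02660 mol
n(D) = 27.40 / 314.70 = 0.08707 mol
n/ν for G = 0.02660/1 = 0.02660
n/ν for D = 0.08707/2 = 0.04354
Smallest n/ν is G → limiting reagent.
n(L) = (1/1) × 0.02660 = 0.02660 mol
mass = 0.02660 × 786.80 = 20.93 g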